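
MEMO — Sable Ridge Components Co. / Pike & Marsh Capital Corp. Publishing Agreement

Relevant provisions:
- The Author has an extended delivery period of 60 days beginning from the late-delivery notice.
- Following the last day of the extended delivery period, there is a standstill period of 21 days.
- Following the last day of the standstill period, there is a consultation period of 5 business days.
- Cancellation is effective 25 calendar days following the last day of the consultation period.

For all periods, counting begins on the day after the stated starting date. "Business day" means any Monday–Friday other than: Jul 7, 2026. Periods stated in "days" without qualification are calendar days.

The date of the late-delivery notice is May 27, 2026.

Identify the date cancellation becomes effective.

Sep 15, 2026

The last day of the extended delivery period: May 27, 2026 + 60 days = Jul 26, 2026.
The last day of the standstill period: 21 calendar days after Jul 26, 2026 is Aug 16, 2026.
The last day of the consultation period: counting 5 business days from Sunday, Aug 16, 2026 (Aug 17, Aug 18, Aug 19, Aug 20, Aug 21, skipping weekends) reaches Friday, Aug 21, 2026.
The date cancellation becomes effective: 25 calendar days after Aug 21, 2026 is Sep 15, 2026.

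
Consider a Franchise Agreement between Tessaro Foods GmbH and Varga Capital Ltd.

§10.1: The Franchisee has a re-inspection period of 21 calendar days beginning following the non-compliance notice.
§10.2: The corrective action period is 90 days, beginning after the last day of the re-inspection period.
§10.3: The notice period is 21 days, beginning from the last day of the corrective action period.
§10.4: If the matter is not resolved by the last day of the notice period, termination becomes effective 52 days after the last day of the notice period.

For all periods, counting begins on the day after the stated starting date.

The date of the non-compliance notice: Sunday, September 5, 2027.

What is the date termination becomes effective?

March 7, 2028

Adding 21 calendar days to September 5, 2027 gives September 26, 2027, which is the last day of the re-inspection period.
The last day of the corrective action period: September 26, 2027 + 90 days = December 25, 2027.
Adding 21 calendar days to December 25, 2027 gives January 15, 2028, which is the last day of the notice period.
The date termination becomes effective: 52 calendar days after January 15, 2028 is March 7, 2028.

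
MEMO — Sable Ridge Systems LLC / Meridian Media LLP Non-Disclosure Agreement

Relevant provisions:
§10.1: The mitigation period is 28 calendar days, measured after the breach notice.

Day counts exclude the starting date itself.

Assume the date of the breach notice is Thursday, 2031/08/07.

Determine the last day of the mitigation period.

2031/09/04

The last day of the mitigation period: 28 calendar days after 2031/08/07 is 2031/09/04.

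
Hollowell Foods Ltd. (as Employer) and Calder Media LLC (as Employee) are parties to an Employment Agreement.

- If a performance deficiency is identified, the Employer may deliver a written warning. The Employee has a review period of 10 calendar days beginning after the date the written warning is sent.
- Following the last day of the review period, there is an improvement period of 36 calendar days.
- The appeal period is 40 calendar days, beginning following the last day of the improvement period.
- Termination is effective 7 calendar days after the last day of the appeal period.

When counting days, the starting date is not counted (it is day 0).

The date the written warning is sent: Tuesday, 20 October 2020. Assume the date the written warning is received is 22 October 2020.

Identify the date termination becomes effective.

The last day of the review period: 20 October 2020 + 10 days = 30 October 2020.
The last day of the improvement period: 36 calendar days after 30 October 2020 is 5 December 2020.
The last day of the appeal period: 5 December 2020 + 40 days = 14 January 2021.
The date termination becomes effective: 14 January 2021 + 7 days = 21 January 2021.

21 January 2021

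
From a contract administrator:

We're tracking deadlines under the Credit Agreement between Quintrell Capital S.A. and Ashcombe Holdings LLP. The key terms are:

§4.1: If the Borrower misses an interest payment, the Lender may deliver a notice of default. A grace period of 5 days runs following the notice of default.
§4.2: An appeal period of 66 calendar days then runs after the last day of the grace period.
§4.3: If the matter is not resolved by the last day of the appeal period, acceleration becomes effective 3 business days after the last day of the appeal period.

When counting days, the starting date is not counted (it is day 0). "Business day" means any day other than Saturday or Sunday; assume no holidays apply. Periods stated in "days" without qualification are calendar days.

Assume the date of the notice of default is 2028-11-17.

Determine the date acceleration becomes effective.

The last day of the grace period: 2028-11-17 + 5 days = 2028-11-22.
The last day of the appeal period: 2028-11-22 + 66 days = 2029-01-27.
The date acceleration becomes effective: counting 3 business days from Saturday, 2029-01-27 (Jan 29, Jan 30, Jan 31, skipping weekends) reaches Wednesday, 2029-01-31.

2029-01-31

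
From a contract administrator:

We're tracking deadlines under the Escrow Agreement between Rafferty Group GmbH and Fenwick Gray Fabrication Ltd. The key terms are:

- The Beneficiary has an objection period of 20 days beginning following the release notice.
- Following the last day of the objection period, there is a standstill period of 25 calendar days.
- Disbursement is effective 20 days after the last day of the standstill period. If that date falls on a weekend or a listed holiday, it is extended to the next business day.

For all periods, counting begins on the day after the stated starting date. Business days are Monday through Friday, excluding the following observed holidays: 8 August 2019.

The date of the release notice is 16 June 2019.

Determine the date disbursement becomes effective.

20 August 2019

Adding 20 calendar days to 16 June 2019 gives 6 July 2019, which is the last day of the objection period.
The last day of the standstill period: 25 calendar days after 6 July 2019 is 31 July 2019.
The date disbursement becomes effective: 31 July 2019 + 20 days = 20 August 2019. 20 August 2019 is a Tuesday and is not a listed holiday, so no roll-forward applies.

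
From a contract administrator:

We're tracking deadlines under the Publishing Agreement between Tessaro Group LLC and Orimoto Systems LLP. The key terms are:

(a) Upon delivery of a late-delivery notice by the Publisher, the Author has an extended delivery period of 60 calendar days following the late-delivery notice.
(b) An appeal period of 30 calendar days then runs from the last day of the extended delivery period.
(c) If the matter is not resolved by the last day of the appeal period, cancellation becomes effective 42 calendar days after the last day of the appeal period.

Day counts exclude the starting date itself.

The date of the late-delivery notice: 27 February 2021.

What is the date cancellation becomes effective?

Adding 60 calendar days to 27 February 2021 gives 28 April 2021, which is the last day of the extended delivery period.
Adding 30 calendar days to 28 April 2021 gives 28 May 2021, which is the last day of the appeal period.
The date cancellation becomes effective: 42 calendar days after 28 May 2021 is 9 July 2021.

9 July 2021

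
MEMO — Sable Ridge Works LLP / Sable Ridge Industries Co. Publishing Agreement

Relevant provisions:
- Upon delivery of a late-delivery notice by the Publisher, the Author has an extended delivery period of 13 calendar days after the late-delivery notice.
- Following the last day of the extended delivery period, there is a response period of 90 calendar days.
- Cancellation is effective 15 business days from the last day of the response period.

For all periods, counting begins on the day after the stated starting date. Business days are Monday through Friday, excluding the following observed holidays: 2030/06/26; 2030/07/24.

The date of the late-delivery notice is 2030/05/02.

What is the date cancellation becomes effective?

2030/09/03

The last day of the extended delivery period: 13 calendar days after 2030/05/02 is 2030/05/15.
The last day of the response period: 90 calendar days after 2030/05/15 is 2030/08/13.
The date cancellation becomes effective: 15 business days after Tuesday, 2030/08/13, skipping weekends — Aug 14, Aug 15, Aug 16, Aug 19, …, Aug 30, Sep 2, Sep 3 — lands on Tuesday, 2030/09/03.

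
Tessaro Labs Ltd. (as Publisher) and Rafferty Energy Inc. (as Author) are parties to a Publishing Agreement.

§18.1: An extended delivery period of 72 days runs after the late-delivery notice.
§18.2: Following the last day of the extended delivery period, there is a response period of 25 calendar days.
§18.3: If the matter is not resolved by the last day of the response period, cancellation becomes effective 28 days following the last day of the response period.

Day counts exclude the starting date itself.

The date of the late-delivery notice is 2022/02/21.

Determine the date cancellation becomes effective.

The last day of the extended delivery period: 72 calendar days after 2022/02/21 is 2022/05/04.
The last day of the response period: 25 calendar days after 2022/05/04 is 2022/05/29.
The date cancellation becomes effective: 28 calendar days after 2022/05/29 is 2022/06/26.

2022/06/26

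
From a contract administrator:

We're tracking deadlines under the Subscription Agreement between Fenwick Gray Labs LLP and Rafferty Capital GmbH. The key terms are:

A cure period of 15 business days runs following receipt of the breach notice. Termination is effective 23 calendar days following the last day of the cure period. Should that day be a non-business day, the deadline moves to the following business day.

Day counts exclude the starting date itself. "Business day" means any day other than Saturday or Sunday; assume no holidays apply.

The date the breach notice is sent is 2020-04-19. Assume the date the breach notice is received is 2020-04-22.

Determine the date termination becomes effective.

The last day of the cure period: counting 15 business days from Wednesday, 2020-04-22 (Apr 23, Apr 24, Apr 27, Apr 28, …, May 11, May 12, May 13, skipping weekends) reaches Wednesday, 2020-05-13.
The date termination becomes effective: 2020-05-13 + 23 days = 2020-06-05. 2020-06-05 is a Friday, so no roll-forward applies.

2020-06-05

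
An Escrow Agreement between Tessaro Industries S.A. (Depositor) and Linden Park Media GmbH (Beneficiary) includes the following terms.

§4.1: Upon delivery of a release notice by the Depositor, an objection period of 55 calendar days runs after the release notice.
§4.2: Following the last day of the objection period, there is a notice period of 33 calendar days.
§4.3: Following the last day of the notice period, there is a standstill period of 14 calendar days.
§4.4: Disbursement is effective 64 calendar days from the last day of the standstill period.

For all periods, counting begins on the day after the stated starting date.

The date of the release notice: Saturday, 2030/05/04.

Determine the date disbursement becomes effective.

2030/10/17

The last day of the objection period: 55 calendar days after 2030/05/04 is 2030/06/28.
The last day of the notice period: 33 calendar days after 2030/06/28 is 2030/07/31.
The last day of the standstill period: 14 calendar days after 2030/07/31 is 2030/08/14.
The date disbursement becomes effective: 2030/08/14 + 64 days = 2030/10/17.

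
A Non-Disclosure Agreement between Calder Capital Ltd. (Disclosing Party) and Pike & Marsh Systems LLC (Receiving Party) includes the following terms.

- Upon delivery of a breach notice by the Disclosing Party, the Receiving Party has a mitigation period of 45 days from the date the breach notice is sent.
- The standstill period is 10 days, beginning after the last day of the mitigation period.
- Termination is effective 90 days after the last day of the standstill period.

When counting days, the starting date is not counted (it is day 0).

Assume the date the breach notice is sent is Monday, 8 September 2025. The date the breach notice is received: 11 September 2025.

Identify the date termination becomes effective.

31 January 2026

Adding 45 calendar days to 8 September 2025 gives 23 October 2025, which is the last day of the mitigation period.
The last day of the standstill period: 10 calendar days after 23 October 2025 is 2 November 2025.
The date termination becomes effective: 90 calendar days after 2 November 2025 is 31 January 2026.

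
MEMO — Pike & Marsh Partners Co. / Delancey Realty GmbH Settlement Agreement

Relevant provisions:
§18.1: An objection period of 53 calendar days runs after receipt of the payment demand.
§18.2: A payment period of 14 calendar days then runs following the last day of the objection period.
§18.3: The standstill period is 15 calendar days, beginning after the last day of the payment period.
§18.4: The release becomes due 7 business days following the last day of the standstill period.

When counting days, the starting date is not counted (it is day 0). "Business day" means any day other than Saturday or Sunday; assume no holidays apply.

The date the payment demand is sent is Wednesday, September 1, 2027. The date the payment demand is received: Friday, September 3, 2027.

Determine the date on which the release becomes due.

December 3, 2027

The last day of the objection period: 53 calendar days after September 3, 2027 is October 26, 2027.
The last day of the payment period: 14 calendar days after October 26, 2027 is November 9, 2027.
The last day of the standstill period: 15 calendar days after November 9, 2027 is November 24, 2027.
The date on which the release becomes due: counting 7 business days from Wednesday, November 24, 2027 (Nov 25, Nov 26, Nov 29, Nov 30, Dec 1, Dec 2, Dec 3, skipping weekends) reaches Friday, December 3, 2027.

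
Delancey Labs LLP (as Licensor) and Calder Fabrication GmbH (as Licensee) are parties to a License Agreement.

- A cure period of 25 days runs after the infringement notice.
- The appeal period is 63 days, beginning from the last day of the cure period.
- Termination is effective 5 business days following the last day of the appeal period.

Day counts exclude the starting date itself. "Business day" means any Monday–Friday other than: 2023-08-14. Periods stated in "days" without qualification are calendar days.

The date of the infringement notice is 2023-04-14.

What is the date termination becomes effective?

2023-07-18

The last day of the cure period: 25 calendar days after 2023-04-14 is 2023-05-09.
The last day of the appeal period: 2023-05-09 + 63 days = 2023-07-11.
From Tuesday, 2023-07-11, 5 business days (Jul 12, Jul 13, Jul 14, Jul 17, Jul 18, skipping weekends) brings us to Tuesday, 2023-07-18, which is the date termination becomes effective.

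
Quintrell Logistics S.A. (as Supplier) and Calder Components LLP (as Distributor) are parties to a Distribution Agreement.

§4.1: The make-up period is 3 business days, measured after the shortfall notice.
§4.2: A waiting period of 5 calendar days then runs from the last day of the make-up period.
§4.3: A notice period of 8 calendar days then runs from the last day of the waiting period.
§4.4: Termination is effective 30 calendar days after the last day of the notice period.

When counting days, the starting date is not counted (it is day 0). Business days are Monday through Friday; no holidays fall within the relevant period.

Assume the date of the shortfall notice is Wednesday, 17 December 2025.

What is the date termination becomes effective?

3 February 2026

The last day of the make-up period: 3 business days after Wednesday, 17 December 2025, skipping weekends — Dec 18, Dec 19, Dec 22 — lands on Monday, 22 December 2025.
The last day of the waiting period: 22 December 2025 + 5 days = 27 December 2025.
The last day of the notice period: 8 calendar days after 27 December 2025 is 4 January 2026.
The date termination becomes effective: 4 January 2026 + 30 days = 3 February 2026.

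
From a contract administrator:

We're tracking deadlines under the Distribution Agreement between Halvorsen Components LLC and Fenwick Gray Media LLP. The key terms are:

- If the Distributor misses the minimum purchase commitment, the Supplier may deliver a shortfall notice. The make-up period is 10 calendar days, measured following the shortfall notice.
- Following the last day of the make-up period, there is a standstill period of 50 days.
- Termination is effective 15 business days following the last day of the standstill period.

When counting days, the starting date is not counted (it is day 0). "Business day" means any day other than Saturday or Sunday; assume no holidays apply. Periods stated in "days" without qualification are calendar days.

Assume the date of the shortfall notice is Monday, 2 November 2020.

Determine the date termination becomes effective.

22 January 2021

The last day of the make-up period: 10 calendar days after 2 November 2020 is 12 November 2020.
The last day of the standstill period: 12 November 2020 + 50 days = 1 January 2021.
From Friday, 1 January 2021, 15 business days (Jan 4, Jan 5, Jan 6, Jan 7, …, Jan 20, Jan 21, Jan 22, skipping weekends) brings us to Friday, 22 January 2021, which is the date termination becomes effective.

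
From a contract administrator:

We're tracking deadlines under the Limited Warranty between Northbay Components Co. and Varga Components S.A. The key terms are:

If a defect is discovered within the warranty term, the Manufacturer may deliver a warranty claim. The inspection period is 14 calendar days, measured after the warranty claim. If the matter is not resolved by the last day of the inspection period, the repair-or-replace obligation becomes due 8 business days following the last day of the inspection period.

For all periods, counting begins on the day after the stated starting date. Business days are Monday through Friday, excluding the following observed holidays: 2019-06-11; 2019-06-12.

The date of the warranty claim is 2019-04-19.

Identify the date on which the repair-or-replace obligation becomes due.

Adding 14 calendar days to 2019-04-19 gives 2019-05-03, which is the last day of the inspection period.
The date on which the repair-or-replace obligation becomes due: counting 8 business days from Friday, 2019-05-03 (May 6, May 7, May 8, May 9, May 10, May 13, May 14, May 15, skipping weekends) reaches Wednesday, 2019-05-15.

2019-05-15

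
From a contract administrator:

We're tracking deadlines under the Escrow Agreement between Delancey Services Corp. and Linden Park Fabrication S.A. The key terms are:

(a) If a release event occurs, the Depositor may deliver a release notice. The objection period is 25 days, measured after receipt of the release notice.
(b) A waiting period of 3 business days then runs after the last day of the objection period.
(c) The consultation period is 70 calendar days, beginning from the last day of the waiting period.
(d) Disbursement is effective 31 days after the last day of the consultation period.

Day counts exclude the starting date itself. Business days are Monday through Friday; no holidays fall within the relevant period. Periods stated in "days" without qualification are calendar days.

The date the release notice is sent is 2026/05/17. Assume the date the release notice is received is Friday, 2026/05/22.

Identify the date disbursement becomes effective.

2026/09/28

Adding 25 calendar days to 2026/05/22 gives 2026/06/16, which is the last day of the objection period.
The last day of the waiting period: counting 3 business days from Tuesday, 2026/06/16 (Jun 17, Jun 18, Jun 19, skipping weekends) reaches Friday, 2026/06/19.
Adding 70 calendar days to 2026/06/19 gives 2026/08/28, which is the last day of the consultation period.
The date disbursement becomes effective: 31 calendar days after 2026/08/28 is 2026/09/28.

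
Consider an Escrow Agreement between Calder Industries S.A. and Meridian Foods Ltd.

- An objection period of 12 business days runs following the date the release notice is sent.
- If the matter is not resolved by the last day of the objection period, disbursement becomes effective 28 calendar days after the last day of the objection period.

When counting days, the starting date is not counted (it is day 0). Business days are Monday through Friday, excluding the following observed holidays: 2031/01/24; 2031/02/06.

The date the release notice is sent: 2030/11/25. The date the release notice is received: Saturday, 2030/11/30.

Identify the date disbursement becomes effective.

2031/01/08

The last day of the objection period: 12 business days after Monday, 2030/11/25, skipping weekends — Nov 26, Nov 27, Nov 28, Nov 29, …, Dec 9, Dec 10, Dec 11 — lands on Wednesday, 2030/12/11.
The date disbursement becomes effective: 28 calendar days after 2030/12/11 is 2031/01/08.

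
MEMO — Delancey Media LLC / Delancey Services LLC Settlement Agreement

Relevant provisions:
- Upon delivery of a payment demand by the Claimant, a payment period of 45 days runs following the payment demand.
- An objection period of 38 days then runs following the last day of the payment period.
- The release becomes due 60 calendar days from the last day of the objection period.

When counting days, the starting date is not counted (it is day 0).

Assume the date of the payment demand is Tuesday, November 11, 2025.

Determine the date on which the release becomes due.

Adding 45 calendar days to November 11, 2025 gives December 26, 2025, which is the last day of the payment period.
Adding 38 calendar days to December 26, 2025 gives February 2, 2026, which is the last day of the objection period.
Adding 60 calendar days to February 2, 2026 gives April 3, 2026, which is the date on which the release becomes due.

April 3, 2026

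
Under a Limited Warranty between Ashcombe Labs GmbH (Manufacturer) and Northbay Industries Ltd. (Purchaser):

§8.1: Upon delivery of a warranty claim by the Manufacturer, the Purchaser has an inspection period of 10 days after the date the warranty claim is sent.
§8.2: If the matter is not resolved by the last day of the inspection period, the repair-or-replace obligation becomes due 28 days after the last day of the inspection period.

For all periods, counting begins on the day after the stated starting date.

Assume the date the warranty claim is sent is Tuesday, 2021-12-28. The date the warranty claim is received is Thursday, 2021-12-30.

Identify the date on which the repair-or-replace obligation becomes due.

Adding 10 calendar days to 2021-12-28 gives 2022-01-07, which is the last day of the inspection period.
The date on which the repair-or-replace obligation becomes due: 28 calendar days after 2022-01-07 is 2022-02-04.

2022-02-04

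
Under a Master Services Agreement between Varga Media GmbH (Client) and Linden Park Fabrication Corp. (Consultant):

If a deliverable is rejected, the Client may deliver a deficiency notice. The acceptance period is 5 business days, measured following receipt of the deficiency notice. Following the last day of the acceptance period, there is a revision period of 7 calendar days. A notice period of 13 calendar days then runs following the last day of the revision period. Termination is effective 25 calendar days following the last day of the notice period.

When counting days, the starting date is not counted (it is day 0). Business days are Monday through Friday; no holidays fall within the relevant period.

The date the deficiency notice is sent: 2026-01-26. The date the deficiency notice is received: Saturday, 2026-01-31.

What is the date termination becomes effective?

2026-03-23

From Saturday, 2026-01-31, 5 business days (Feb 2, Feb 3, Feb 4, Feb 5, Feb 6, skipping weekends) brings us to Friday, 2026-02-06, which is the last day of the acceptance period.
Adding 7 calendar days to 2026-02-06 gives 2026-02-13, which is the last day of the revision period.
The last day of the notice period: 13 calendar days after 2026-02-13 is 2026-02-26.
The date termination becomes effective: 25 calendar days after 2026-02-26 is 2026-03-23.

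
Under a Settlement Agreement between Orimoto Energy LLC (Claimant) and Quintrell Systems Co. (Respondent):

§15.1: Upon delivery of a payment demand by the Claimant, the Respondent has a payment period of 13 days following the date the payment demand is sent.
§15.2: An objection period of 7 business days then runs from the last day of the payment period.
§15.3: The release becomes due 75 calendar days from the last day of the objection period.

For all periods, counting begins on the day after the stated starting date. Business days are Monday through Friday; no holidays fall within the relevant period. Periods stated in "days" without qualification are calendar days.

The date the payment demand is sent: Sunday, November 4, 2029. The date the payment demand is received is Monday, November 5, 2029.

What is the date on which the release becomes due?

The last day of the payment period: November 4, 2029 + 13 days = November 17, 2029.
The last day of the objection period: counting 7 business days from Saturday, November 17, 2029 (Nov 19, Nov 20, Nov 21, Nov 22, Nov 23, Nov 26, Nov 27, skipping weekends) reaches Tuesday, November 27, 2029.
The date on which the release becomes due: November 27, 2029 + 75 days = February 10, 2030.

February 10, 2030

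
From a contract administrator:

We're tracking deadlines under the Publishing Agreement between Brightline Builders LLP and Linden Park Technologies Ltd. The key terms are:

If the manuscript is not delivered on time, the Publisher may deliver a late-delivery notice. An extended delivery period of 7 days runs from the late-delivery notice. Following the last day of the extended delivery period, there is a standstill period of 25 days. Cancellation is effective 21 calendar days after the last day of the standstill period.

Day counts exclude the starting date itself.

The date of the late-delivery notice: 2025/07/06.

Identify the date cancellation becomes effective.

The last day of the extended delivery period: 7 calendar days after 2025/07/06 is 2025/07/13.
Adding 25 calendar days to 2025/07/13 gives 2025/08/07, which is the last day of the standstill period.
The date cancellation becomes effective: 21 calendar days after 2025/08/07 is 2025/08/28.

2025/08/28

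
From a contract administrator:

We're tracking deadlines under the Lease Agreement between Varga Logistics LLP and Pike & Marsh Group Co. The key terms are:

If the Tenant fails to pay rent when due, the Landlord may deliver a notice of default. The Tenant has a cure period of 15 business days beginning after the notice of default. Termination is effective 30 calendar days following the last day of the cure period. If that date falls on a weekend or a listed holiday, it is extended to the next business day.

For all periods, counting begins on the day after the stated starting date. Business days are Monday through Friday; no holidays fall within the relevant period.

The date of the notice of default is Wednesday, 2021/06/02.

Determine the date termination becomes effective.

2021/07/23

From Wednesday, 2021/06/02, 15 business days (Jun 3, Jun 4, Jun 7, Jun 8, …, Jun 21, Jun 22, Jun 23, skipping weekends) brings us to Wednesday, 2021/06/23, which is the last day of the cure period.
The date termination becomes effective: 30 calendar days after 2021/06/23 is 2021/07/23. 2021/07/23 is a Friday, so no roll-forward applies.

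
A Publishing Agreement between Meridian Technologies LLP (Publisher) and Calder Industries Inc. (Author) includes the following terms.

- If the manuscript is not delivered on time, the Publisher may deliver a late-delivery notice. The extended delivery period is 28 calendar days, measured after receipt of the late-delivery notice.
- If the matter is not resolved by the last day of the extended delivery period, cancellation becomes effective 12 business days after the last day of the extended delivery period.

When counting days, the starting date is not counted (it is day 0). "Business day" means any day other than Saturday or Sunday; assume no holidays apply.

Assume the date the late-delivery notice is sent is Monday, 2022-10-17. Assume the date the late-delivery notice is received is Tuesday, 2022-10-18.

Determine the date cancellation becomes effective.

2022-12-01

Adding 28 calendar days to 2022-10-18 gives 2022-11-15, which is the last day of the extended delivery period.
The date cancellation becomes effective: 12 business days after Tuesday, 2022-11-15, skipping weekends — Nov 16, Nov 17, Nov 18, Nov 21, …, Nov 29, Nov 30, Dec 1 — lands on Thursday, 2022-12-01.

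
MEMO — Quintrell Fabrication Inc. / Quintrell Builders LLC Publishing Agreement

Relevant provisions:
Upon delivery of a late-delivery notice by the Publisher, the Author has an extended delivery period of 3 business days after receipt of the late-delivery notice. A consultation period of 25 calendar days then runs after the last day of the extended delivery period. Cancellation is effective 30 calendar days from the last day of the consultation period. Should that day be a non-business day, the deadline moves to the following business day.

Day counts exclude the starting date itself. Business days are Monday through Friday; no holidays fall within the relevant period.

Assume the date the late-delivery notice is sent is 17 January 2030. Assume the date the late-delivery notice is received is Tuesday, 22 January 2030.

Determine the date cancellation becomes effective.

From Tuesday, 22 January 2030, 3 business days (Jan 23, Jan 24, Jan 25, skipping weekends) brings us to Friday, 25 January 2030, which is the last day of the extended delivery period.
The last day of the consultation period: 25 January 2030 + 25 days = 19 February 2030.
The date cancellation becomes effective: 30 calendar days after 19 February 2030 is 21 March 2030. 21 March 2030 is a Thursday, so no roll-forward applies.

21 March 2030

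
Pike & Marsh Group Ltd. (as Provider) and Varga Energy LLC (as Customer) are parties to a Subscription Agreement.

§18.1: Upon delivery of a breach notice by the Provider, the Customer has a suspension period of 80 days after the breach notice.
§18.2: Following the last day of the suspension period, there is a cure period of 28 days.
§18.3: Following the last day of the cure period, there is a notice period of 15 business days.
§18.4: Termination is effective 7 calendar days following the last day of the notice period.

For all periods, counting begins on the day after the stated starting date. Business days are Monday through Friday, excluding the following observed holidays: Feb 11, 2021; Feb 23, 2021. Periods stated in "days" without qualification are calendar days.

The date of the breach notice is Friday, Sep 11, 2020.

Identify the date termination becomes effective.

Jan 25, 2021

Adding 80 calendar days to Sep 11, 2020 gives Nov 30, 2020, which is the last day of the suspension period.
The last day of the cure period: 28 calendar days after Nov 30, 2020 is Dec 28, 2020.
The last day of the notice period: 15 business days after Monday, Dec 28, 2020, skipping weekends — Dec 29, Dec 30, Dec 31, Jan 1, …, Jan 14, Jan 15, Jan 18 — lands on Monday, Jan 18, 2021.
The date termination becomes effective: Jan 18, 2021 + 7 days = Jan 25, 2021.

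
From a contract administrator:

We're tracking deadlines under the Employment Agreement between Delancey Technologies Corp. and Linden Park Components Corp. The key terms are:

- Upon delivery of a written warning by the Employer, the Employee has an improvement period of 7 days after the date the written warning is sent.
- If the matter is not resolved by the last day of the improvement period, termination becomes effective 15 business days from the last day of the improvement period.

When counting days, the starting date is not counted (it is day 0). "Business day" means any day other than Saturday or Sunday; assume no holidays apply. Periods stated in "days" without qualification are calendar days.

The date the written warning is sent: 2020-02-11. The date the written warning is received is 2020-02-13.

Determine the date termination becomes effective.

Adding 7 calendar days to 2020-02-11 gives 2020-02-18, which is the last day of the improvement period.
From Tuesday, 2020-02-18, 15 business days (Feb 19, Feb 20, Feb 21, Feb 24, …, Mar 6, Mar 9, Mar 10, skipping weekends) brings us to Tuesday, 2020-03-10, which is the date termination becomes effective.

2020-03-10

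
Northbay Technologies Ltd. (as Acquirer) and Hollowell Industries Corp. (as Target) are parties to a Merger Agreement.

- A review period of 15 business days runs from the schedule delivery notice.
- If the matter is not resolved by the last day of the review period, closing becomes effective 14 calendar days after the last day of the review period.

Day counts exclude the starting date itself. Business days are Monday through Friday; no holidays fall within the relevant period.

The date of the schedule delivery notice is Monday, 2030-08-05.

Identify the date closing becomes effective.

2030-09-09

The last day of the review period: 15 business days after Monday, 2030-08-05, skipping weekends — Aug 6, Aug 7, Aug 8, Aug 9, …, Aug 22, Aug 23, Aug 26 — lands on Monday, 2030-08-26.
Adding 14 calendar days to 2030-08-26 gives 2030-09-09, which is the date closing becomes effective.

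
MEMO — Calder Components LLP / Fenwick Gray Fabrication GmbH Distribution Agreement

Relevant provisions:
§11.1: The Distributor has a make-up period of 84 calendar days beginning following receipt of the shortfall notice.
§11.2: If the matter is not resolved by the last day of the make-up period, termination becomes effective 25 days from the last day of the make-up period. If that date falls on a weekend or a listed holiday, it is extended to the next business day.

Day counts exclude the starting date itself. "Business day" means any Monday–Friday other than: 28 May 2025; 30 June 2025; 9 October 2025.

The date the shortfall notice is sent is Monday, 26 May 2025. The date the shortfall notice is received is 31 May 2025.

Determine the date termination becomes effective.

The last day of the make-up period: 31 May 2025 + 84 days = 23 August 2025.
The date termination becomes effective: 25 calendar days after 23 August 2025 is 17 September 2025. 17 September 2025 is a Wednesday and is not a listed holiday, so no roll-forward applies.

17 September 2025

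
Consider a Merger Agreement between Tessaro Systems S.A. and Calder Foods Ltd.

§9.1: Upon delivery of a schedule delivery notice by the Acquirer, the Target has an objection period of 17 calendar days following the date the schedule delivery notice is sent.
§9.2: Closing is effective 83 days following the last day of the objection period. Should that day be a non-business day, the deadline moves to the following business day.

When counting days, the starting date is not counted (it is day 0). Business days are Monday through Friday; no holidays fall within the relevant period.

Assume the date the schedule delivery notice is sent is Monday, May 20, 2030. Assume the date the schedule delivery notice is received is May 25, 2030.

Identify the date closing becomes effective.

The last day of the objection period: May 20, 2030 + 17 days = June 6, 2030.
The date closing becomes effective: 83 calendar days after June 6, 2030 is August 28, 2030. August 28, 2030 is a Wednesday, so no roll-forward applies.

August 28, 2030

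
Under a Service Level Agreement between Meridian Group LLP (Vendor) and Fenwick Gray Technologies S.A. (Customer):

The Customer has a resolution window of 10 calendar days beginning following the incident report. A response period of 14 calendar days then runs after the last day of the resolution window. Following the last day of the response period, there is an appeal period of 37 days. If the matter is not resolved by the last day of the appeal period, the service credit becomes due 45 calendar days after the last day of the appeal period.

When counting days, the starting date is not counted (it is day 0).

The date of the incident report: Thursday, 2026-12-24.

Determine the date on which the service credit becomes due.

2027-04-09

The last day of the resolution window: 10 calendar days after 2026-12-24 is 2027-01-03.
The last day of the response period: 2027-01-03 + 14 days = 2027-01-17.
The last day of the appeal period: 37 calendar days after 2027-01-17 is 2027-02-23.
The date on which the service credit becomes due: 45 calendar days after 2027-02-23 is 2027-04-09.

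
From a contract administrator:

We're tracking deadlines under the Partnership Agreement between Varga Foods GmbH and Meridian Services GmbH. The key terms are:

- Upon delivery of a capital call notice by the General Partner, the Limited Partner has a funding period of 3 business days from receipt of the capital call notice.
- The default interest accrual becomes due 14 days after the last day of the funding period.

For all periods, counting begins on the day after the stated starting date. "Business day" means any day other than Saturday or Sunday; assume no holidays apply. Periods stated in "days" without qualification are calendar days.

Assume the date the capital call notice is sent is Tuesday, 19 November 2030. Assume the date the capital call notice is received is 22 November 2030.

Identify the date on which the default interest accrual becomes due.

11 December 2030

The last day of the funding period: counting 3 business days from Friday, 22 November 2030 (Nov 25, Nov 26, Nov 27, skipping weekends) reaches Wednesday, 27 November 2030.
The date on which the default interest accrual becomes due: 14 calendar days after 27 November 2030 is 11 December 2030.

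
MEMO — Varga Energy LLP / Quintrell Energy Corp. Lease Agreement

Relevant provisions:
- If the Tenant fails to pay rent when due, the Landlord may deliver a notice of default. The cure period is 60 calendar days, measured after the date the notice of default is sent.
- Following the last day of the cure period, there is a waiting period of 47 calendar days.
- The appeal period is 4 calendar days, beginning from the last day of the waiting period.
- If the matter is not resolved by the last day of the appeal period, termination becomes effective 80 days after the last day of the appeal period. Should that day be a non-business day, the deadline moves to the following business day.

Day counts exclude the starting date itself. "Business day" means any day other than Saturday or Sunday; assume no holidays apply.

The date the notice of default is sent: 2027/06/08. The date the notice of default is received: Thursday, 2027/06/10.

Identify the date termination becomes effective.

Adding 60 calendar days to 2027/06/08 gives 2027/08/07, which is the last day of the cure period.
Adding 47 calendar days to 2027/08/07 gives 2027/09/23, which is the last day of the waiting period.
Adding 4 calendar days to 2027/09/23 gives 2027/09/27, which is the last day of the appeal period.
Adding 80 calendar days to 2027/09/27 gives 2027/12/16, which is the date termination becomes effective. 2027/12/16 is a Thursday, so no roll-forward applies.

2027/12/16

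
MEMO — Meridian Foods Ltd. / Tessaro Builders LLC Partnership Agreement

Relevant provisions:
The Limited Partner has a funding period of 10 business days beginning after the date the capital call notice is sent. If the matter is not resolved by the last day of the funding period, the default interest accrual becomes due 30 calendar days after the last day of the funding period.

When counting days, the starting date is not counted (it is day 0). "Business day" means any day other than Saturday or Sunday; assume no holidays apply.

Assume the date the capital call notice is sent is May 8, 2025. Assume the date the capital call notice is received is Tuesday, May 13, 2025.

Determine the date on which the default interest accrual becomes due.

June 21, 2025

The last day of the funding period: counting 10 business days from Thursday, May 8, 2025 (May 9, May 12, May 13, May 14, May 15, May 16, May 19, May 20, May 21, May 22, skipping weekends) reaches Thursday, May 22, 2025.
The date on which the default interest accrual becomes due: 30 calendar days after May 22, 2025 is June 21, 2025.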